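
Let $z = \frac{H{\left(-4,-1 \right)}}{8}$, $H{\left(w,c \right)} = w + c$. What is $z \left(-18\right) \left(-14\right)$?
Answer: $- \frac{315}{2} \approx -157.5$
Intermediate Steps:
$H{\left(w,c \right)} = c + w$
$z = - \frac{5}{8}$ ($z = \frac{-1 - 4}{8} = \left(-5\right) \frac{1}{8} = - \frac{5}{8} \approx -0.625$)
$z \left(-18\right) \left(-14\right) = \left(- \frac{5}{8}\right) \left(-18\right) \left(-14\right) = \frac{45}{4} \left(-14\right) = - \frac{315}{2}$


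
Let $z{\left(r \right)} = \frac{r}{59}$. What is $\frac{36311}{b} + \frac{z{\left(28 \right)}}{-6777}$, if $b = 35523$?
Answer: $\frac{1613078281}{1578180321} \approx 1.0221$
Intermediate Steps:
$z{\left(r \right)} = \frac{r}{59}$ ($z{\left(r \right)} = r \frac{1}{59} = \frac{r}{59}$)
$\frac{36311}{b} + \frac{z{\left(28 \right)}}{-6777} = \frac{36311}{35523} + \frac{\frac{1}{59} \cdot 28}{-6777} = 36311 \cdot \frac{1}{35523} + \frac{28}{59} \left(- \frac{1}{6777}\right) = \frac{36311}{35523} - \frac{28}{399843} = \frac{1613078281}{1578180321}$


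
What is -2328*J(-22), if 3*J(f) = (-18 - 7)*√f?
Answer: 19400*I*√22 ≈ 90994.0*I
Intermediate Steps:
J(f) = -25*√f/3 (J(f) = ((-18 - 7)*√f)/3 = (-25*√f)/3 = -25*√f/3)
-2328*J(-22) = -(-19400)*√(-22) = -(-19400)*I*√22 = 19400*I*√22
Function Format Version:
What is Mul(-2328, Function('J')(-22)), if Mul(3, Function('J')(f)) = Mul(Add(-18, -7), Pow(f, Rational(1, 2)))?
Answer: Mul(19400, I, Pow(22, Rational(1, 2))) ≈ Mul(90994., I)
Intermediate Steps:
Function('J')(f) = Mul(Rational(-25, 3), Pow(f, Rational(1, 2))) (Function('J')(f) = Mul(Rational(1, 3), Mul(Add(-18, -7), Pow(f, Rational(1, 2)))) = Mul(Rational(1, 3), Mul(-25, Pow(f, Rational(1, 2)))) = Mul(Rational(-25, 3), Pow(f, Rational(1, 2))))
Mul(-2328, Function('J')(-22)) = Mul(-2328, Mul(Rational(-25, 3), Pow(-22, Rational(1, 2)))) = Mul(-2328, Mul(Rational(-25, 3), Mul(I, Pow(22, Rational(1, 2))))) = Mul(-2328, Mul(Rational(-25, 3), I, Pow(22, Rational(1, 2)))) = Mul(19400, I, Pow(22, Rational(1, 2)))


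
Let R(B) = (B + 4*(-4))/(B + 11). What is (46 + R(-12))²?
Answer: 5476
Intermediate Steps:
R(B) = (-16 + B)/(11 + B) (R(B) = (B - 16)/(11 + B) = (-16 + B)/(11 + B))
(46 + R(-12))² = (46 + (-16 - 12)/(11 - 12))² = (46 - 28/(-1))² = (46 - 1*(-28))² = (46 + 28)² = 74² = 5476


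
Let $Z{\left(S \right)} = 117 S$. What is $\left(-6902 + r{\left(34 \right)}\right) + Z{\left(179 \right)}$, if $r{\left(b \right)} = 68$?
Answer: $14109$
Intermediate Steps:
$\left(-6902 + r{\left(34 \right)}\right) + Z{\left(179 \right)} = \left(-6902 + 68\right) + 117 \cdot 179 = -6834 + 20943 = 14109$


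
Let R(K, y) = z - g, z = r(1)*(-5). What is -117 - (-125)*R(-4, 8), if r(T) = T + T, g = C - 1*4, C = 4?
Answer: -1367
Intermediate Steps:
g = 0 (g = 4 - 1*4 = 4 - 4 = 0)
r(T) = 2*T
z = -10 (z = (2*1)*(-5) = 2*(-5) = -10)
R(K, y) = -10 (R(K, y) = -10 - 1*0 = -10 + 0 = -10)
-117 - (-125)*R(-4, 8) = -117 - (-125)*(-10) = -117 - 125*10 = -117 - 1250 = -1367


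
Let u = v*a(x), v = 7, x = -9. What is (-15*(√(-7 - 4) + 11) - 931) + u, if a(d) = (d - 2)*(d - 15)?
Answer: 752 - 15*I*√11 ≈ 752.0 - 49.749*I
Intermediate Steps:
a(d) = (-15 + d)*(-2 + d) (a(d) = (-2 + d)*(-15 + d) = (-15 + d)*(-2 + d))
u = 1848 (u = 7*(30 + (-9)² - 17*(-9)) = 7*(30 + 81 + 153) = 7*264 = 1848)
(-15*(√(-7 - 4) + 11) - 931) + u = (-15*(√(-7 - 4) + 11) - 931) + 1848 = (-15*(√(-11) + 11) - 931) + 1848 = (-15*(I*√11 + 11) - 931) + 1848 = (-15*(11 + I*√11) - 931) + 1848 = ((-165 - 15*I*√11) - 931) + 1848 = (-1096 - 15*I*√11) + 1848 = 752 - 15*I*√11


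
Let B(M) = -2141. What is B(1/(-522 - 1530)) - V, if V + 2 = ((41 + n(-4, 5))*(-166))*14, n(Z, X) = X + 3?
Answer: 111737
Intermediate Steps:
n(Z, X) = 3 + X
V = -113878 (V = -2 + ((41 + (3 + 5))*(-166))*14 = -2 + ((41 + 8)*(-166))*14 = -2 + (49*(-166))*14 = -2 - 8134*14 = -2 - 113876 = -113878)
B(1/(-522 - 1530)) - V = -2141 - 1*(-113878) = -2141 + 113878 = 111737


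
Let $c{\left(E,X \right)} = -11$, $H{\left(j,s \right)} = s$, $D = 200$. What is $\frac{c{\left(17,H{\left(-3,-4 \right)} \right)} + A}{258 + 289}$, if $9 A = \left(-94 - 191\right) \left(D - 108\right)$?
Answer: $- \frac{8773}{1641} \approx -5.3461$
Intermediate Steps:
$A = - \frac{8740}{3}$ ($A = \frac{\left(-94 - 191\right) \left(200 - 108\right)}{9} = \frac{\left(-285\right) 92}{9} = \frac{1}{9} \left(-26220\right) = - \frac{8740}{3} \approx -2913.3$)
$\frac{c{\left(17,H{\left(-3,-4 \right)} \right)} + A}{258 + 289} = \frac{-11 - \frac{8740}{3}}{258 + 289} = - \frac{8773}{3 \cdot 547} = \left(- \frac{8773}{3}\right) \frac{1}{547} = - \frac{8773}{1641}$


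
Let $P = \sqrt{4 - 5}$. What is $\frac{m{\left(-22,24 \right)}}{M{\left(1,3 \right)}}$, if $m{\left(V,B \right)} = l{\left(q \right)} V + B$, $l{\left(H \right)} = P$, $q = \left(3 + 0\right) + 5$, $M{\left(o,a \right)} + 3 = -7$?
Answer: $- \frac{12}{5} + \frac{11 i}{5} \approx -2.4 + 2.2 i$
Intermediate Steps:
$M{\left(o,a \right)} = -10$ ($M{\left(o,a \right)} = -3 - 7 = -10$)
$q = 8$ ($q = 3 + 5 = 8$)
$P = i$ ($P = \sqrt{-1} = i \approx 1.0 i$)
$l{\left(H \right)} = i$
$m{\left(V,B \right)} = B + i V$ ($m{\left(V,B \right)} = i V + B = B + i V$)
$\frac{m{\left(-22,24 \right)}}{M{\left(1,3 \right)}} = \frac{24 + i \left(-22\right)}{-10} = \left(24 - 22 i\right) \left(- \frac{1}{10}\right) = - \frac{12}{5} + \frac{11 i}{5}$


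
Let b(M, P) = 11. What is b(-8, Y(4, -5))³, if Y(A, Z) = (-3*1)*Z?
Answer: 1331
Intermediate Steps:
Y(A, Z) = -3*Z
b(-8, Y(4, -5))³ = 11³ = 1331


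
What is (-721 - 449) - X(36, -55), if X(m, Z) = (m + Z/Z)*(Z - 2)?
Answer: 939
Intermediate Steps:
X(m, Z) = (1 + m)*(-2 + Z) (X(m, Z) = (m + 1)*(-2 + Z) = (1 + m)*(-2 + Z))
(-721 - 449) - X(36, -55) = (-721 - 449) - (-2 - 55 - 2*36 - 55*36) = -1170 - (-2 - 55 - 72 - 1980) = -1170 - 1*(-2109) = -1170 + 2109 = 939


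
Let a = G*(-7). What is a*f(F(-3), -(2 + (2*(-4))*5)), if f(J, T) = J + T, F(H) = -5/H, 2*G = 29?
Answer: -24157/6 ≈ -4026.2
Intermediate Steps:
G = 29/2 (G = (1/2)*29 = 29/2 ≈ 14.500)
a = -203/2 (a = (29/2)*(-7) = -203/2 ≈ -101.50)
a*f(F(-3), -(2 + (2*(-4))*5)) = -203*(-5/(-3) - (2 + (2*(-4))*5))/2 = -203*(-5*(-1/3) - (2 - 8*5))/2 = -203*(5/3 - (2 - 40))/2 = -203*(5/3 - 1*(-38))/2 = -203*(5/3 + 38)/2 = -203/2*119/3 = -24157/6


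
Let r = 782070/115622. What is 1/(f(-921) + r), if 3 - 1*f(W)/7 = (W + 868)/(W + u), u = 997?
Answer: 4393636/143432897 ≈ 0.030632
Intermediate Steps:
r = 391035/57811 (r = 782070*(1/115622) = 391035/57811 ≈ 6.7640)
f(W) = 21 - 7*(868 + W)/(997 + W) (f(W) = 21 - 7*(W + 868)/(W + 997) = 21 - 7*(868 + W)/(997 + W))
1/(f(-921) + r) = 1/(7*(2123 + 2*(-921))/(997 - 921) + 391035/57811) = 1/(7*(2123 - 1842)/76 + 391035/57811) = 1/(7*(1/76)*281 + 391035/57811) = 1/(1967/76 + 391035/57811) = 1/(143432897/4393636) = 4393636/143432897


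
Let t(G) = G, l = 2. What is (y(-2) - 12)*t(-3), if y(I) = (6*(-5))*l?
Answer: 216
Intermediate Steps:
y(I) = -60 (y(I) = (6*(-5))*2 = -30*2 = -60)
(y(-2) - 12)*t(-3) = (-60 - 12)*(-3) = -72*(-3) = 216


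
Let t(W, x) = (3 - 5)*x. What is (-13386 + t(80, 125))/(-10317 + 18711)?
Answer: -6818/4197 ≈ -1.6245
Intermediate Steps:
t(W, x) = -2*x
(-13386 + t(80, 125))/(-10317 + 18711) = (-13386 - 2*125)/(-10317 + 18711) = (-13386 - 250)/8394 = -13636*1/8394 = -6818/4197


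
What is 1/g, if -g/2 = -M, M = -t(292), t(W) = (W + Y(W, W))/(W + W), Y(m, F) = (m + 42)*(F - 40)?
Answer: -73/21115 ≈ -0.0034573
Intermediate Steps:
Y(m, F) = (-40 + F)*(42 + m) (Y(m, F) = (42 + m)*(-40 + F) = (-40 + F)*(42 + m))
t(W) = (-1680 + W² + 3*W)/(2*W) (t(W) = (W + (-1680 - 40*W + 42*W + W*W))/(W + W) = (W + (-1680 - 40*W + 42*W + W²))/((2*W)) = (W + (-1680 + W² + 2*W))*(1/(2*W)) = (-1680 + W² + 3*W)*(1/(2*W)) = (-1680 + W² + 3*W)/(2*W))
M = -21115/146 (M = -(3/2 + (½)*292 - 840/292) = -(3/2 + 146 - 840*1/292) = -(3/2 + 146 - 210/73) = -1*21115/146 = -21115/146 ≈ -144.62)
g = -21115/73 (g = -(-2)*(-21115)/146 = -2*21115/146 = -21115/73 ≈ -289.25)
1/g = 1/(-21115/73) = -73/21115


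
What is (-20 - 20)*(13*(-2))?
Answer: 1040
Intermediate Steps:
(-20 - 20)*(13*(-2)) = -40*(-26) = 1040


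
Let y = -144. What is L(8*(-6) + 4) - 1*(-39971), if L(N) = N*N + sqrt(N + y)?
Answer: 41907 + 2*I*sqrt(47) ≈ 41907.0 + 13.711*I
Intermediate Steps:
L(N) = N**2 + sqrt(-144 + N) (L(N) = N*N + sqrt(N - 144) = N**2 + sqrt(-144 + N))
L(8*(-6) + 4) - 1*(-39971) = ((8*(-6) + 4)**2 + sqrt(-144 + (8*(-6) + 4))) - 1*(-39971) = ((-48 + 4)**2 + sqrt(-144 + (-48 + 4))) + 39971 = ((-44)**2 + sqrt(-144 - 44)) + 39971 = (1936 + sqrt(-188)) + 39971 = (1936 + 2*I*sqrt(47)) + 39971 = 41907 + 2*I*sqrt(47)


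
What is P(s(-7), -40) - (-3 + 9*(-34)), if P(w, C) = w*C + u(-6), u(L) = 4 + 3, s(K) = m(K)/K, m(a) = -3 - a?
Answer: 2372/7 ≈ 338.86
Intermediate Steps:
s(K) = (-3 - K)/K
u(L) = 7
P(w, C) = 7 + C*w (P(w, C) = w*C + 7 = C*w + 7 = 7 + C*w)
P(s(-7), -40) - (-3 + 9*(-34)) = (7 - 40*(-3 - 1*(-7))/(-7)) - (-3 + 9*(-34)) = (7 - (-40)*(-3 + 7)/7) - (-3 - 306) = (7 - (-40)*4/7) - 1*(-309) = (7 - 40*(-4/7)) + 309 = (7 + 160/7) + 309 = 209/7 + 309 = 2372/7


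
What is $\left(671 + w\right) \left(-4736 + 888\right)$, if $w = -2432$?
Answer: $6776328$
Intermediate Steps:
$\left(671 + w\right) \left(-4736 + 888\right) = \left(671 - 2432\right) \left(-4736 + 888\right) = \left(-1761\right) \left(-3848\right) = 6776328$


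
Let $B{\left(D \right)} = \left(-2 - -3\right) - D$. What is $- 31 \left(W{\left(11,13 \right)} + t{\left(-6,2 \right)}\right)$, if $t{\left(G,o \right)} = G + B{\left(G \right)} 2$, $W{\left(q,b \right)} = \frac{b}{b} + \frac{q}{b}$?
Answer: $- \frac{3968}{13} \approx -305.23$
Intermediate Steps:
$B{\left(D \right)} = 1 - D$ ($B{\left(D \right)} = \left(-2 + 3\right) - D = 1 - D$)
$W{\left(q,b \right)} = 1 + \frac{q}{b}$
$t{\left(G,o \right)} = 2 - G$ ($t{\left(G,o \right)} = G + \left(1 - G\right) 2 = G - \left(-2 + 2 G\right) = 2 - G$)
$- 31 \left(W{\left(11,13 \right)} + t{\left(-6,2 \right)}\right) = - 31 \left(\frac{13 + 11}{13} + \left(2 - -6\right)\right) = - 31 \left(\frac{1}{13} \cdot 24 + \left(2 + 6\right)\right) = - 31 \left(\frac{24}{13} + 8\right) = \left(-31\right) \frac{128}{13} = - \frac{3968}{13}$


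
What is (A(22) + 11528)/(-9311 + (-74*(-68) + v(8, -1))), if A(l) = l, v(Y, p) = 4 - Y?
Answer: -11550/4283 ≈ -2.6967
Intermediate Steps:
(A(22) + 11528)/(-9311 + (-74*(-68) + v(8, -1))) = (22 + 11528)/(-9311 + (-74*(-68) + (4 - 1*8))) = 11550/(-9311 + (5032 + (4 - 8))) = 11550/(-9311 + (5032 - 4)) = 11550/(-9311 + 5028) = 11550/(-4283) = 11550*(-1/4283) = -11550/4283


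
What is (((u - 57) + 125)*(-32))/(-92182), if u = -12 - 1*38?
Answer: 288/46091 ≈ 0.0062485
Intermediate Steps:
u = -50 (u = -12 - 38 = -50)
(((u - 57) + 125)*(-32))/(-92182) = (((-50 - 57) + 125)*(-32))/(-92182) = ((-107 + 125)*(-32))*(-1/92182) = (18*(-32))*(-1/92182) = -576*(-1/92182) = 288/46091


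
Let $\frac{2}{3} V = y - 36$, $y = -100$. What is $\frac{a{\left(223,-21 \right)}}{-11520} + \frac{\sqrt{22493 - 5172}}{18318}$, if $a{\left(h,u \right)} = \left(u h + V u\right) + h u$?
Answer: $\frac{847}{1920} + \frac{\sqrt{17321}}{18318} \approx 0.44833$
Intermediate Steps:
$V = -204$ ($V = \frac{3 \left(-100 - 36\right)}{2} = \frac{3}{2} \left(-136\right) = -204$)
$a{\left(h,u \right)} = - 204 u + 2 h u$ ($a{\left(h,u \right)} = \left(u h - 204 u\right) + h u = \left(h u - 204 u\right) + h u = \left(- 204 u + h u\right) + h u = - 204 u + 2 h u$)
$\frac{a{\left(223,-21 \right)}}{-11520} + \frac{\sqrt{22493 - 5172}}{18318} = \frac{2 \left(-21\right) \left(-102 + 223\right)}{-11520} + \frac{\sqrt{22493 - 5172}}{18318} = 2 \left(-21\right) 121 \left(- \frac{1}{11520}\right) + \sqrt{17321} \cdot \frac{1}{18318} = \left(-5082\right) \left(- \frac{1}{11520}\right) + \frac{\sqrt{17321}}{18318} = \frac{847}{1920} + \frac{\sqrt{17321}}{18318}$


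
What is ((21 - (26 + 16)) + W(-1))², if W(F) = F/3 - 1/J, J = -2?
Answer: 15625/36 ≈ 434.03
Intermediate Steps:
W(F) = ½ + F/3 (W(F) = F/3 - 1/(-2) = F*(⅓) - 1*(-½) = F/3 + ½ = ½ + F/3)
((21 - (26 + 16)) + W(-1))² = ((21 - (26 + 16)) + (½ + (⅓)*(-1)))² = ((21 - 1*42) + (½ - ⅓))² = ((21 - 42) + ⅙)² = (-21 + ⅙)² = (-125/6)² = 15625/36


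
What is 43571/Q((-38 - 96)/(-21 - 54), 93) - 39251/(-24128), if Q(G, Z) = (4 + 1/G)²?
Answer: 1453188956823/692883776 ≈ 2097.3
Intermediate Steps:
43571/Q((-38 - 96)/(-21 - 54), 93) - 39251/(-24128) = 43571/(((1 + 4*((-38 - 96)/(-21 - 54)))²/((-38 - 96)/(-21 - 54))²)) - 39251/(-24128) = 43571/(((1 + 4*(-134/(-75)))²/(-134/(-75))²)) - 39251*(-1/24128) = 43571/(((1 + 4*(-134*(-1/75)))²/(-134*(-1/75))²)) + 39251/24128 = 43571/(((1 + 4*(134/75))²/(134/75)²)) + 39251/24128 = 43571/((5625*(1 + 536/75)²/17956)) + 39251/24128 = 43571/((5625*(611/75)²/17956)) + 39251/24128 = 43571/(((5625/17956)*(373321/5625))) + 39251/24128 = 43571/(373321/17956) + 39251/24128 = 43571*(17956/373321) + 39251/24128 = 782360876/373321 + 39251/24128 = 1453188956823/692883776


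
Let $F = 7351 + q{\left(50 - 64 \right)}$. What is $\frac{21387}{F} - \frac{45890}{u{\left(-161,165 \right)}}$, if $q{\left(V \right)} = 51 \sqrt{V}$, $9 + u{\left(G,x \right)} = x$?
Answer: $\frac{- 90015 \sqrt{14} + 12846193 i}{6 \left(- 7351 i + 51 \sqrt{14}\right)} \approx -291.26 - 0.075474 i$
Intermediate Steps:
$u{\left(G,x \right)} = -9 + x$
$F = 7351 + 51 i \sqrt{14}$ ($F = 7351 + 51 \sqrt{50 - 64} = 7351 + 51 \sqrt{-14} = 7351 + 51 i \sqrt{14} \approx 7351.0 + 190.82 i$)
$\frac{21387}{F} - \frac{45890}{u{\left(-161,165 \right)}} = \frac{21387}{7351 + 51 i \sqrt{14}} - \frac{45890}{-9 + 165} = \frac{21387}{7351 + 51 i \sqrt{14}} - \frac{45890}{156} = \frac{21387}{7351 + 51 i \sqrt{14}} - \frac{1765}{6} = - \frac{1765}{6} + \frac{21387}{7351 + 51 i \sqrt{14}}$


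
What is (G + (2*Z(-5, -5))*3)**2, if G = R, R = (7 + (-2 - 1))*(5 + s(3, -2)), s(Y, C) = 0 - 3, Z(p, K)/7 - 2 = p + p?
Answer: 107584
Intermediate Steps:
Z(p, K) = 14 + 14*p (Z(p, K) = 14 + 7*(p + p) = 14 + 7*(2*p) = 14 + 14*p)
s(Y, C) = -3
R = 8 (R = (7 + (-2 - 1))*(5 - 3) = (7 - 3)*2 = 4*2 = 8)
G = 8
(G + (2*Z(-5, -5))*3)**2 = (8 + (2*(14 + 14*(-5)))*3)**2 = (8 + (2*(14 - 70))*3)**2 = (8 + (2*(-56))*3)**2 = (8 - 112*3)**2 = (8 - 336)**2 = (-328)**2 = 107584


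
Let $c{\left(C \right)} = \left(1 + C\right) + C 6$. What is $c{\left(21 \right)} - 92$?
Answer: $56$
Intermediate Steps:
$c{\left(C \right)} = 1 + 7 C$ ($c{\left(C \right)} = \left(1 + C\right) + 6 C = 1 + 7 C$)
$c{\left(21 \right)} - 92 = \left(1 + 7 \cdot 21\right) - 92 = \left(1 + 147\right) - 92 = 148 - 92 = 56$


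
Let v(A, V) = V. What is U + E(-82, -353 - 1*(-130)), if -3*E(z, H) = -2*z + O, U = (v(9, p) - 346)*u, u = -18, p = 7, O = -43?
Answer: 18185/3 ≈ 6061.7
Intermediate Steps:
U = 6102 (U = (7 - 346)*(-18) = -339*(-18) = 6102)
E(z, H) = 43/3 + 2*z/3 (E(z, H) = -(-2*z - 43)/3 = -(-43 - 2*z)/3 = 43/3 + 2*z/3)
U + E(-82, -353 - 1*(-130)) = 6102 + (43/3 + (⅔)*(-82)) = 6102 + (43/3 - 164/3) = 6102 - 121/3 = 18185/3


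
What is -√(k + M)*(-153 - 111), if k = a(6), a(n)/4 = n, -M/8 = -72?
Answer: 2640*√6 ≈ 6466.7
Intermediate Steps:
M = 576 (M = -8*(-72) = 576)
a(n) = 4*n
k = 24 (k = 4*6 = 24)
-√(k + M)*(-153 - 111) = -√(24 + 576)*(-153 - 111) = -√600*(-264) = -10*√6*(-264) = -(-2640)*√6 = 2640*√6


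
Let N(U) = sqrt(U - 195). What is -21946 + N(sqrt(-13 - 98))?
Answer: -21946 + sqrt(-195 + I*sqrt(111)) ≈ -21946.0 + 13.969*I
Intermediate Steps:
N(U) = sqrt(-195 + U)
-21946 + N(sqrt(-13 - 98)) = -21946 + sqrt(-195 + sqrt(-13 - 98)) = -21946 + sqrt(-195 + sqrt(-111)) = -21946 + sqrt(-195 + I*sqrt(111))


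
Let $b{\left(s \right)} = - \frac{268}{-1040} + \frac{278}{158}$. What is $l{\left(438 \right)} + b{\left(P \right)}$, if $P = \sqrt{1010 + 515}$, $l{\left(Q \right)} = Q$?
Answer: $\frac{9037953}{20540} \approx 440.02$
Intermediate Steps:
$P = 5 \sqrt{61}$ ($P = \sqrt{1525} = 5 \sqrt{61} \approx 39.051$)
$b{\left(s \right)} = \frac{41433}{20540}$ ($b{\left(s \right)} = \left(-268\right) \left(- \frac{1}{1040}\right) + 278 \cdot \frac{1}{158} = \frac{67}{260} + \frac{139}{79} = \frac{41433}{20540}$)
$l{\left(438 \right)} + b{\left(P \right)} = 438 + \frac{41433}{20540} = \frac{9037953}{20540}$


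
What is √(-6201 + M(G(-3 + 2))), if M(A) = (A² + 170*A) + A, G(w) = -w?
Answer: I*√6029 ≈ 77.647*I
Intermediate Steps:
M(A) = A² + 171*A
√(-6201 + M(G(-3 + 2))) = √(-6201 + (-(-3 + 2))*(171 - (-3 + 2))) = √(-6201 + (-1*(-1))*(171 - 1*(-1))) = √(-6201 + 1*(171 + 1)) = √(-6201 + 1*172) = √(-6201 + 172) = √(-6029) = I*√6029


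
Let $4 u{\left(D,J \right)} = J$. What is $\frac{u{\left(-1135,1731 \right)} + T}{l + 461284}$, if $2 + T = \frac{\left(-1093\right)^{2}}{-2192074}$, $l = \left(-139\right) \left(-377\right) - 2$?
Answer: $\frac{1886082453}{2252071065380} \approx 0.00083749$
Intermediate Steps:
$l = 52401$ ($l = 52403 - 2 = 52401$)
$u{\left(D,J \right)} = \frac{J}{4}$
$T = - \frac{5578797}{2192074}$ ($T = -2 + \frac{\left(-1093\right)^{2}}{-2192074} = -2 + 1194649 \left(- \frac{1}{2192074}\right) = -2 - \frac{1194649}{2192074} = - \frac{5578797}{2192074} \approx -2.545$)
$\frac{u{\left(-1135,1731 \right)} + T}{l + 461284} = \frac{\frac{1}{4} \cdot 1731 - \frac{5578797}{2192074}}{52401 + 461284} = \frac{\frac{1731}{4} - \frac{5578797}{2192074}}{513685} = \frac{1886082453}{4384148} \cdot \frac{1}{513685} = \frac{1886082453}{2252071065380}$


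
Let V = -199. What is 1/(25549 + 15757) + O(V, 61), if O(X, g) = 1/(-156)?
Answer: -20575/3221868 ≈ -0.0063860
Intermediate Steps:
O(X, g) = -1/156
1/(25549 + 15757) + O(V, 61) = 1/(25549 + 15757) - 1/156 = 1/41306 - 1/156 = -20575/3221868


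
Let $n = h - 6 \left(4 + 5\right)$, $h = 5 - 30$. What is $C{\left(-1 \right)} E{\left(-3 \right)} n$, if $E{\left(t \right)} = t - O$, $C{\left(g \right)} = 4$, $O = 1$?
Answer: $1264$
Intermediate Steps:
$h = -25$ ($h = 5 - 30 = -25$)
$n = -79$ ($n = -25 - 6 \left(4 + 5\right) = -25 - 6 \cdot 9 = -25 - 54 = -79$)
$E{\left(t \right)} = -1 + t$ ($E{\left(t \right)} = t - 1 = -1 + t$)
$C{\left(-1 \right)} E{\left(-3 \right)} n = 4 \left(-1 - 3\right) \left(-79\right) = 4 \left(-4\right) \left(-79\right) = \left(-16\right) \left(-79\right) = 1264$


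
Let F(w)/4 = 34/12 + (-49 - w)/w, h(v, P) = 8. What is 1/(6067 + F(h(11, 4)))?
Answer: 6/36299 ≈ 0.00016529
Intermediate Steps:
F(w) = 34/3 + 4*(-49 - w)/w (F(w) = 4*(34/12 + (-49 - w)/w) = 4*(34*(1/12) + (-49 - w)/w) = 4*(17/6 + (-49 - w)/w) = 34/3 + 4*(-49 - w)/w)
1/(6067 + F(h(11, 4))) = 1/(6067 + (22/3 - 196/8)) = 1/(6067 + (22/3 - 196*⅛)) = 1/(6067 + (22/3 - 49/2)) = 1/(6067 - 103/6) = 1/(36299/6) = 6/36299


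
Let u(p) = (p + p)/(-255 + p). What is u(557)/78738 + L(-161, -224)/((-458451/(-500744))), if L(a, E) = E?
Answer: -63504678420101/259558320978 ≈ -244.66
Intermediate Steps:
u(p) = 2*p/(-255 + p) (u(p) = (2*p)/(-255 + p) = 2*p/(-255 + p))
u(557)/78738 + L(-161, -224)/((-458451/(-500744))) = (2*557/(-255 + 557))/78738 - 224/((-458451/(-500744))) = (2*557/302)*(1/78738) - 224/((-458451*(-1/500744))) = (2*557*(1/302))*(1/78738) - 224/458451/500744 = (557/151)*(1/78738) - 224*500744/458451 = 557/11889438 - 16023808/65493 = -63504678420101/259558320978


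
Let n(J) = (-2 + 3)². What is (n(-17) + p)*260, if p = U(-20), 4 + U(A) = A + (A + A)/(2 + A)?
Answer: -48620/9 ≈ -5402.2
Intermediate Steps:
n(J) = 1 (n(J) = 1² = 1)
U(A) = -4 + A + 2*A/(2 + A) (U(A) = -4 + (A + (A + A)/(2 + A)) = -4 + (A + (2*A)/(2 + A)) = -4 + (A + 2*A/(2 + A)) = -4 + A + 2*A/(2 + A))
p = -196/9 (p = (-8 + (-20)²)/(2 - 20) = (-8 + 400)/(-18) = -1/18*392 = -196/9 ≈ -21.778)
(n(-17) + p)*260 = (1 - 196/9)*260 = -187/9*260 = -48620/9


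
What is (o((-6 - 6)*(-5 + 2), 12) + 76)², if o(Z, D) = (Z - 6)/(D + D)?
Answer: 95481/16 ≈ 5967.6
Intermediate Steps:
o(Z, D) = (-6 + Z)/(2*D) (o(Z, D) = (-6 + Z)/((2*D)) = (-6 + Z)*(1/(2*D)) = (-6 + Z)/(2*D))
(o((-6 - 6)*(-5 + 2), 12) + 76)² = ((½)*(-6 + (-6 - 6)*(-5 + 2))/12 + 76)² = ((½)*(1/12)*(-6 - 12*(-3)) + 76)² = ((½)*(1/12)*(-6 + 36) + 76)² = ((½)*(1/12)*30 + 76)² = (5/4 + 76)² = (309/4)² = 95481/16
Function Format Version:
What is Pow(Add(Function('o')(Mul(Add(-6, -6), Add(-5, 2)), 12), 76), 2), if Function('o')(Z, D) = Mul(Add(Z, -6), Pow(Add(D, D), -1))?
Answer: Rational(95481, 16) ≈ 5967.6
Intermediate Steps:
Function('o')(Z, D) = Mul(Rational(1, 2), Pow(D, -1), Add(-6, Z)) (Function('o')(Z, D) = Mul(Add(-6, Z), Pow(Mul(2, D), -1)) = Mul(Add(-6, Z), Mul(Rational(1, 2), Pow(D, -1))) = Mul(Rational(1, 2), Pow(D, -1), Add(-6, Z)))
Pow(Add(Function('o')(Mul(Add(-6, -6), Add(-5, 2)), 12), 76), 2) = Pow(Add(Mul(Rational(1, 2), Pow(12, -1), Add(-6, Mul(Add(-6, -6), Add(-5, 2)))), 76), 2) = Pow(Add(Mul(Rational(1, 2), Rational(1, 12), Add(-6, Mul(-12, -3))), 76), 2) = Pow(Add(Mul(Rational(1, 2), Rational(1, 12), Add(-6, 36)), 76), 2) = Pow(Add(Mul(Rational(1, 2), Rational(1, 12), 30), 76), 2) = Pow(Add(Rational(5, 4), 76), 2) = Pow(Rational(309, 4), 2) = Rational(95481, 16)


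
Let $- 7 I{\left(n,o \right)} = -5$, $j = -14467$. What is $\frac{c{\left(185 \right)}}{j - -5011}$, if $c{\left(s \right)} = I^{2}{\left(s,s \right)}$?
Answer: $- \frac{25}{463344} \approx -5.3956 \cdot 10^{-5}$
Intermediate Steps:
$I{\left(n,o \right)} = \frac{5}{7}$ ($I{\left(n,o \right)} = \left(- \frac{1}{7}\right) \left(-5\right) = \frac{5}{7}$)
$c{\left(s \right)} = \frac{25}{49}$ ($c{\left(s \right)} = \left(\frac{5}{7}\right)^{2} = \frac{25}{49}$)
$\frac{c{\left(185 \right)}}{j - -5011} = \frac{25}{49 \left(-14467 - -5011\right)} = \frac{25}{49 \left(-14467 + 5011\right)} = \frac{25}{49 \left(-9456\right)} = \frac{25}{49} \left(- \frac{1}{9456}\right) = - \frac{25}{463344}$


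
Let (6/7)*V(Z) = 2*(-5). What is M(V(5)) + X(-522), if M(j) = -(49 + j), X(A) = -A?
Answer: 1454/3 ≈ 484.67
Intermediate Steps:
V(Z) = -35/3 (V(Z) = 7*(2*(-5))/6 = (7/6)*(-10) = -35/3)
M(j) = -49 - j
M(V(5)) + X(-522) = (-49 - 1*(-35/3)) - 1*(-522) = (-49 + 35/3) + 522 = -112/3 + 522 = 1454/3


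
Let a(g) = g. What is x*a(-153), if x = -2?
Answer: 306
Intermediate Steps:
x*a(-153) = -2*(-153) = 306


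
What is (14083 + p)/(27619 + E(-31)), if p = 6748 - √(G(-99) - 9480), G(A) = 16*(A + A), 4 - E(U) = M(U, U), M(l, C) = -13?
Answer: 20831/27636 - I*√3162/13818 ≈ 0.75376 - 0.0040694*I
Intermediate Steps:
E(U) = 17 (E(U) = 4 - 1*(-13) = 4 + 13 = 17)
G(A) = 32*A (G(A) = 16*(2*A) = 32*A)
p = 6748 - 2*I*√3162 (p = 6748 - √(32*(-99) - 9480) = 6748 - √(-3168 - 9480) = 6748 - √(-12648) = 6748 - 2*I*√3162 ≈ 6748.0 - 112.46*I)
(14083 + p)/(27619 + E(-31)) = (14083 + (6748 - 2*I*√3162))/(27619 + 17) = (20831 - 2*I*√3162)/27636 = (20831 - 2*I*√3162)*(1/27636) = 20831/27636 - I*√3162/13818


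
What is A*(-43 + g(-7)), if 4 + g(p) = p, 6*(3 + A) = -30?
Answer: 432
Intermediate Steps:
A = -8 (A = -3 + (⅙)*(-30) = -3 - 5 = -8)
g(p) = -4 + p
A*(-43 + g(-7)) = -8*(-43 + (-4 - 7)) = -8*(-43 - 11) = -8*(-54) = 432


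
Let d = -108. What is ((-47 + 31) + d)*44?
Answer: -5456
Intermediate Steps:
((-47 + 31) + d)*44 = ((-47 + 31) - 108)*44 = (-16 - 108)*44 = -124*44 = -5456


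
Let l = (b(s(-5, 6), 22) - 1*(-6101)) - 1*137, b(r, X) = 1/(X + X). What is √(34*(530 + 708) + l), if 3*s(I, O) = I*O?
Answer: √23259115/22 ≈ 219.22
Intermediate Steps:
s(I, O) = I*O/3 (s(I, O) = (I*O)/3 = I*O/3)
b(r, X) = 1/(2*X)
l = 262417/44 (l = ((½)/22 - 1*(-6101)) - 1*137 = ((½)*(1/22) + 6101) - 137 = (1/44 + 6101) - 137 = 268445/44 - 137 = 262417/44 ≈ 5964.0)
√(34*(530 + 708) + l) = √(34*(530 + 708) + 262417/44) = √(34*1238 + 262417/44) = √(42092 + 262417/44) = √(2114465/44) = √23259115/22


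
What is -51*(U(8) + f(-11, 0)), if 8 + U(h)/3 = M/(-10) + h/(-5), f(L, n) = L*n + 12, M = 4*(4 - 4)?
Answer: 4284/5 ≈ 856.80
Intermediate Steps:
M = 0 (M = 4*0 = 0)
f(L, n) = 12 + L*n
U(h) = -24 - 3*h/5 (U(h) = -24 + 3*(0/(-10) + h/(-5)) = -24 + 3*(0*(-⅒) + h*(-⅕)) = -24 + 3*(0 - h/5) = -24 + 3*(-h/5) = -24 - 3*h/5)
-51*(U(8) + f(-11, 0)) = -51*((-24 - ⅗*8) + (12 - 11*0)) = -51*((-24 - 24/5) + (12 + 0)) = -51*(-144/5 + 12) = -51*(-84/5) = 4284/5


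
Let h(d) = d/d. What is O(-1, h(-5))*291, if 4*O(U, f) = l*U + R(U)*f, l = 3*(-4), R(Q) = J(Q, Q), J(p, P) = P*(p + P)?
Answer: 2037/2 ≈ 1018.5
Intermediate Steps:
J(p, P) = P*(P + p)
R(Q) = 2*Q² (R(Q) = Q*(Q + Q) = Q*(2*Q) = 2*Q²)
l = -12
h(d) = 1
O(U, f) = -3*U + f*U²/2 (O(U, f) = (-12*U + (2*U²)*f)/4 = (-12*U + 2*f*U²)/4 = -3*U + f*U²/2)
O(-1, h(-5))*291 = ((½)*(-1)*(-6 - 1*1))*291 = ((½)*(-1)*(-6 - 1))*291 = ((½)*(-1)*(-7))*291 = (7/2)*291 = 2037/2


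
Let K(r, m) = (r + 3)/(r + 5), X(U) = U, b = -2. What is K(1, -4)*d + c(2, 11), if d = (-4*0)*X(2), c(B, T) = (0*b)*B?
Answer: 0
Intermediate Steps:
K(r, m) = (3 + r)/(5 + r)
c(B, T) = 0 (c(B, T) = (0*(-2))*B = 0*B = 0)
d = 0 (d = -4*0*2 = 0*2 = 0)
K(1, -4)*d + c(2, 11) = ((3 + 1)/(5 + 1))*0 + 0 = (4/6)*0 + 0 = ((⅙)*4)*0 + 0 = (⅔)*0 + 0 = 0 + 0 = 0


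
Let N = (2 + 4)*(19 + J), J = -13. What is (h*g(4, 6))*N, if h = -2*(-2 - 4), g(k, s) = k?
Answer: 1728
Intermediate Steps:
h = 12 (h = -2*(-6) = 12)
N = 36 (N = (2 + 4)*(19 - 13) = 6*6 = 36)
(h*g(4, 6))*N = (12*4)*36 = 48*36 = 1728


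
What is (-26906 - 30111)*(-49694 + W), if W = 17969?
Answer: 1808864325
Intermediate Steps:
(-26906 - 30111)*(-49694 + W) = (-26906 - 30111)*(-49694 + 17969) = -57017*(-31725) = 1808864325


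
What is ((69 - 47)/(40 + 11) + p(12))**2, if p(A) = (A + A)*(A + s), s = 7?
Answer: 541865284/2601 ≈ 2.0833e+5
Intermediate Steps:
p(A) = 2*A*(7 + A) (p(A) = (A + A)*(A + 7) = (2*A)*(7 + A) = 2*A*(7 + A))
((69 - 47)/(40 + 11) + p(12))**2 = ((69 - 47)/(40 + 11) + 2*12*(7 + 12))**2 = (22/51 + 2*12*19)**2 = (22*(1/51) + 456)**2 = (22/51 + 456)**2 = (23278/51)**2 = 541865284/2601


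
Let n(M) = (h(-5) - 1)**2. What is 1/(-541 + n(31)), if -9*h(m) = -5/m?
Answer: -81/43721 ≈ -0.0018527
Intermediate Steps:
h(m) = 5/(9*m) (h(m) = -(-5)/(9*m) = 5/(9*m))
n(M) = 100/81 (n(M) = ((5/9)/(-5) - 1)**2 = ((5/9)*(-1/5) - 1)**2 = (-1/9 - 1)**2 = (-10/9)**2 = 100/81)
1/(-541 + n(31)) = 1/(-541 + 100/81) = 1/(-43721/81) = -81/43721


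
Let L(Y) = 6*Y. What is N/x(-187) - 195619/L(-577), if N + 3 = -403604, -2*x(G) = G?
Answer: -2757994115/647394 ≈ -4260.1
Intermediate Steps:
x(G) = -G/2
N = -403607 (N = -3 - 403604 = -403607)
N/x(-187) - 195619/L(-577) = -403607/((-1/2*(-187))) - 195619/(6*(-577)) = -403607/187/2 - 195619/(-3462) = -403607*2/187 - 195619*(-1/3462) = -807214/187 + 195619/3462 = -2757994115/647394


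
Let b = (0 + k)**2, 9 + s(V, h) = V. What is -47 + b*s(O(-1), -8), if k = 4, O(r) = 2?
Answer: -159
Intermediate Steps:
s(V, h) = -9 + V
b = 16 (b = (0 + 4)**2 = 4**2 = 16)
-47 + b*s(O(-1), -8) = -47 + 16*(-9 + 2) = -47 + 16*(-7) = -47 - 112 = -159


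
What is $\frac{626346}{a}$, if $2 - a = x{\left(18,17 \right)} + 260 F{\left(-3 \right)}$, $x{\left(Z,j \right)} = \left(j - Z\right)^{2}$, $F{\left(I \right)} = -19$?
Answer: $\frac{23198}{183} \approx 126.77$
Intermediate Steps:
$a = 4941$ ($a = 2 - \left(\left(18 - 17\right)^{2} + 260 \left(-19\right)\right) = 2 - \left(\left(18 - 17\right)^{2} - 4940\right) = 2 - \left(1^{2} - 4940\right) = 2 - \left(1 - 4940\right) = 2 - -4939 = 2 + 4939 = 4941$)
$\frac{626346}{a} = \frac{626346}{4941} = 626346 \cdot \frac{1}{4941} = \frac{23198}{183}$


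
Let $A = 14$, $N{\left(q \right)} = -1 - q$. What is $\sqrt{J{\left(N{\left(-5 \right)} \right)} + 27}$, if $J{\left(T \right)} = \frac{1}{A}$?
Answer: $\frac{\sqrt{5306}}{14} \approx 5.203$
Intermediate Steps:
$J{\left(T \right)} = \frac{1}{14}$
$\sqrt{J{\left(N{\left(-5 \right)} \right)} + 27} = \sqrt{\frac{1}{14} + 27} = \sqrt{\frac{379}{14}} = \frac{\sqrt{5306}}{14}$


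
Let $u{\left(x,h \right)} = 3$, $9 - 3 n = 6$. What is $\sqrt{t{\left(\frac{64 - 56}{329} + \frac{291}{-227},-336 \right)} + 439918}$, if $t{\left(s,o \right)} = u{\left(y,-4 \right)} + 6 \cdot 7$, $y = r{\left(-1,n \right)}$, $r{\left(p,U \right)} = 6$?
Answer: $\sqrt{439963} \approx 663.3$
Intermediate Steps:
$n = 1$ ($n = 3 - 2 = 1$)
$y = 6$
$t{\left(s,o \right)} = 45$ ($t{\left(s,o \right)} = 3 + 6 \cdot 7 = 3 + 42 = 45$)
$\sqrt{t{\left(\frac{64 - 56}{329} + \frac{291}{-227},-336 \right)} + 439918} = \sqrt{45 + 439918} = \sqrt{439963}$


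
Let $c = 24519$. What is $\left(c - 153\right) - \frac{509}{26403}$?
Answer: $\frac{643334989}{26403} \approx 24366.0$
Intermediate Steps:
$\left(c - 153\right) - \frac{509}{26403} = \left(24519 - 153\right) - \frac{509}{26403} = 24366 - \frac{509}{26403} = \frac{643334989}{26403}$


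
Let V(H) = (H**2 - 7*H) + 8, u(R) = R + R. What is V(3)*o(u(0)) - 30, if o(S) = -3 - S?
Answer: -18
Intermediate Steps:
u(R) = 2*R
V(H) = 8 + H**2 - 7*H
V(3)*o(u(0)) - 30 = (8 + 3**2 - 7*3)*(-3 - 2*0) - 30 = (8 + 9 - 21)*(-3 - 1*0) - 30 = -4*(-3 + 0) - 30 = -4*(-3) - 30 = 12 - 30 = -18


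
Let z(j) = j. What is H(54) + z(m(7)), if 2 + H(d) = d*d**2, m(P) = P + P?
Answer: 157476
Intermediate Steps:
m(P) = 2*P
H(d) = -2 + d**3 (H(d) = -2 + d*d**2 = -2 + d**3)
H(54) + z(m(7)) = (-2 + 54**3) + 2*7 = (-2 + 157464) + 14 = 157462 + 14 = 157476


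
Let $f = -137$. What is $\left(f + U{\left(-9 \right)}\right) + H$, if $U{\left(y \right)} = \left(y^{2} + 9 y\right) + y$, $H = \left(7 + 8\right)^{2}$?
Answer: $79$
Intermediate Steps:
$H = 225$ ($H = 15^{2} = 225$)
$U{\left(y \right)} = y^{2} + 10 y$
$\left(f + U{\left(-9 \right)}\right) + H = \left(-137 - 9 \left(10 - 9\right)\right) + 225 = \left(-137 - 9\right) + 225 = -146 + 225 = 79$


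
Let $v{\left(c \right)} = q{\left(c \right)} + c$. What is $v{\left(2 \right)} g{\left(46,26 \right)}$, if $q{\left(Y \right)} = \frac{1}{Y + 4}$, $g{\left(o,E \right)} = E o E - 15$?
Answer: $\frac{404053}{6} \approx 67342.0$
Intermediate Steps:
$g{\left(o,E \right)} = -15 + o E^{2}$ ($g{\left(o,E \right)} = o E^{2} - 15 = -15 + o E^{2}$)
$q{\left(Y \right)} = \frac{1}{4 + Y}$
$v{\left(c \right)} = c + \frac{1}{4 + c}$ ($v{\left(c \right)} = \frac{1}{4 + c} + c = c + \frac{1}{4 + c}$)
$v{\left(2 \right)} g{\left(46,26 \right)} = \frac{1 + 2 \left(4 + 2\right)}{4 + 2} \left(-15 + 46 \cdot 26^{2}\right) = \frac{1 + 2 \cdot 6}{6} \left(-15 + 46 \cdot 676\right) = \frac{1 + 12}{6} \left(-15 + 31096\right) = \frac{1}{6} \cdot 13 \cdot 31081 = \frac{13}{6} \cdot 31081 = \frac{404053}{6}$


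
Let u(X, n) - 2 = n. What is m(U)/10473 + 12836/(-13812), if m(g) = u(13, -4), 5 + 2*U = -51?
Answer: -11204921/12054423 ≈ -0.92953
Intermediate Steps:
u(X, n) = 2 + n
U = -28 (U = -5/2 + (½)*(-51) = -5/2 - 51/2 = -28)
m(g) = -2 (m(g) = 2 - 4 = -2)
m(U)/10473 + 12836/(-13812) = -2/10473 + 12836/(-13812) = -2*1/10473 + 12836*(-1/13812) = -2/10473 - 3209/3453 = -11204921/12054423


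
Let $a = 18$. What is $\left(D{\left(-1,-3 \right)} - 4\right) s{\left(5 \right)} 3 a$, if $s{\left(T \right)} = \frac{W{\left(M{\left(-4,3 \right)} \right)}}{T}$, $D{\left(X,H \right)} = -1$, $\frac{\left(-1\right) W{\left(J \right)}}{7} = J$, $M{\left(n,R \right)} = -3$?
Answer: $-1134$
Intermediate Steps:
$W{\left(J \right)} = - 7 J$
$s{\left(T \right)} = \frac{21}{T}$ ($s{\left(T \right)} = \frac{\left(-7\right) \left(-3\right)}{T} = \frac{21}{T}$)
$\left(D{\left(-1,-3 \right)} - 4\right) s{\left(5 \right)} 3 a = \left(-1 - 4\right) \frac{21}{5} \cdot 3 \cdot 18 = - 5 \cdot 21 \cdot \frac{1}{5} \cdot 3 \cdot 18 = \left(-5\right) \frac{21}{5} \cdot 3 \cdot 18 = \left(-21\right) 3 \cdot 18 = \left(-63\right) 18 = -1134$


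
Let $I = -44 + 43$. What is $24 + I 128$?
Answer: $-104$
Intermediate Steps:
$I = -1$
$24 + I 128 = 24 - 128 = -104$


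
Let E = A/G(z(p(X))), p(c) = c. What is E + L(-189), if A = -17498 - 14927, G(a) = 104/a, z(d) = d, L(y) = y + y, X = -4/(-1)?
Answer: -42253/26 ≈ -1625.1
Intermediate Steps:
X = 4 (X = -4*(-1) = 4)
L(y) = 2*y
A = -32425
E = -32425/26 (E = -32425/(104/4) = -32425/(104*(¼)) = -32425/26 ≈ -1247.1)
E + L(-189) = -32425/26 + 2*(-189) = -32425/26 - 378 = -42253/26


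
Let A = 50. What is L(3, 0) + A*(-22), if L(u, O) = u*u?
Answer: -1091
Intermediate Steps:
L(u, O) = u²
L(3, 0) + A*(-22) = 3² + 50*(-22) = 9 - 1100 = -1091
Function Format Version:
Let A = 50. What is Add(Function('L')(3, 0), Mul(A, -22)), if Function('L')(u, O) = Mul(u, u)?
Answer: -1091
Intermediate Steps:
Function('L')(u, O) = Pow(u, 2)
Add(Function('L')(3, 0), Mul(A, -22)) = Add(Pow(3, 2), Mul(50, -22)) = Add(9, -1100) = -1091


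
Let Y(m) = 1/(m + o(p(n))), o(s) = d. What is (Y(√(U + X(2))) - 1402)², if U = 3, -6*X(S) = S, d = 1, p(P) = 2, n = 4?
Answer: 49182193/25 - 28052*√6/25 ≈ 1.9645e+6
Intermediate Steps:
o(s) = 1
X(S) = -S/6
Y(m) = 1/(1 + m) (Y(m) = 1/(m + 1) = 1/(1 + m))
(Y(√(U + X(2))) - 1402)² = (1/(1 + √(3 - ⅙*2)) - 1402)² = (1/(1 + √(3 - ⅓)) - 1402)² = (1/(1 + √(8/3)) - 1402)² = (1/(1 + 2*√6/3) - 1402)² = (-1402 + 1/(1 + 2*√6/3))²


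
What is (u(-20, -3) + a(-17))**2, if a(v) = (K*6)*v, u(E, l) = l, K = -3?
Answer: 91809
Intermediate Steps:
a(v) = -18*v (a(v) = (-3*6)*v = -18*v)
(u(-20, -3) + a(-17))**2 = (-3 - 18*(-17))**2 = (-3 + 306)**2 = 303**2 = 91809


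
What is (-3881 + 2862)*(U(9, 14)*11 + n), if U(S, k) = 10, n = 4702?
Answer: -4903428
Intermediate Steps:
(-3881 + 2862)*(U(9, 14)*11 + n) = (-3881 + 2862)*(10*11 + 4702) = -1019*(110 + 4702) = -1019*4812 = -4903428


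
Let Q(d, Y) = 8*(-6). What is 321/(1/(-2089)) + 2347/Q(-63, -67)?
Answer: -32189659/48 ≈ -6.7062e+5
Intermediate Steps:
Q(d, Y) = -48
321/(1/(-2089)) + 2347/Q(-63, -67) = 321/(1/(-2089)) + 2347/(-48) = 321/(-1/2089) + 2347*(-1/48) = 321*(-2089) - 2347/48 = -670569 - 2347/48 = -32189659/48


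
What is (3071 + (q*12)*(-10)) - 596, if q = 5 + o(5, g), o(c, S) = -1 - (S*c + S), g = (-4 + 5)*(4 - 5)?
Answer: 1275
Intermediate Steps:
g = -1 (g = 1*(-1) = -1)
o(c, S) = -1 - S - S*c (o(c, S) = -1 - (S + S*c) = -1 + (-S - S*c) = -1 - S - S*c)
q = 10 (q = 5 + (-1 - 1*(-1) - 1*(-1)*5) = 5 + (-1 + 1 + 5) = 5 + 5 = 10)
(3071 + (q*12)*(-10)) - 596 = (3071 + (10*12)*(-10)) - 596 = (3071 + 120*(-10)) - 596 = (3071 - 1200) - 596 = 1871 - 596 = 1275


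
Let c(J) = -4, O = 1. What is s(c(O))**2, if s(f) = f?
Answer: 16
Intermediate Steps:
s(c(O))**2 = (-4)**2 = 16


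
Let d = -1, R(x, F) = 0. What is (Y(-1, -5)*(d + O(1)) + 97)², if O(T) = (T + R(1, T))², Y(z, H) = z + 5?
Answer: 9409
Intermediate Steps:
Y(z, H) = 5 + z
O(T) = T² (O(T) = (T + 0)² = T²)
(Y(-1, -5)*(d + O(1)) + 97)² = ((5 - 1)*(-1 + 1²) + 97)² = (4*(-1 + 1) + 97)² = (4*0 + 97)² = (0 + 97)² = 97² = 9409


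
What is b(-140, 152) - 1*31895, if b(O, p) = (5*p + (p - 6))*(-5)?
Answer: -36425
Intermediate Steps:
b(O, p) = 30 - 30*p (b(O, p) = (5*p + (-6 + p))*(-5) = (-6 + 6*p)*(-5) = 30 - 30*p)
b(-140, 152) - 1*31895 = (30 - 30*152) - 1*31895 = (30 - 4560) - 31895 = -4530 - 31895 = -36425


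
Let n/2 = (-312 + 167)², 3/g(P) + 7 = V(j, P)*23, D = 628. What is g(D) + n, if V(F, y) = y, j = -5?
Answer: 607075853/14437 ≈ 42050.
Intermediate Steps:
g(P) = 3/(-7 + 23*P) (g(P) = 3/(-7 + P*23) = 3/(-7 + 23*P))
n = 42050 (n = 2*(-312 + 167)² = 2*(-145)² = 2*21025 = 42050)
g(D) + n = 3/(-7 + 23*628) + 42050 = 3/(-7 + 14444) + 42050 = 3/14437 + 42050 = 607075853/14437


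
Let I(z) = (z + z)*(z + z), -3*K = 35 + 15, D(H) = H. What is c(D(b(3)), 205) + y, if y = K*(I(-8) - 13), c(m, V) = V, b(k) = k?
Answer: -3845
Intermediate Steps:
K = -50/3 (K = -(35 + 15)/3 = -⅓*50 = -50/3 ≈ -16.667)
I(z) = 4*z² (I(z) = (2*z)*(2*z) = 4*z²)
y = -4050 (y = -50*(4*(-8)² - 13)/3 = -50*(4*64 - 13)/3 = -50*(256 - 13)/3 = -50/3*243 = -4050)
c(D(b(3)), 205) + y = 205 - 4050 = -3845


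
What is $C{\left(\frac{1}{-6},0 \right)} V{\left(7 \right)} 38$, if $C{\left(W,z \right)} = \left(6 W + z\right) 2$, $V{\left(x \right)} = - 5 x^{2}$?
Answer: $18620$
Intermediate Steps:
$C{\left(W,z \right)} = 2 z + 12 W$ ($C{\left(W,z \right)} = \left(z + 6 W\right) 2 = 2 z + 12 W$)
$C{\left(\frac{1}{-6},0 \right)} V{\left(7 \right)} 38 = \left(2 \cdot 0 + \frac{12}{-6}\right) \left(- 5 \cdot 7^{2}\right) 38 = \left(0 + 12 \left(- \frac{1}{6}\right)\right) \left(\left(-5\right) 49\right) 38 = \left(0 - 2\right) \left(-245\right) 38 = \left(-2\right) \left(-245\right) 38 = 490 \cdot 38 = 18620$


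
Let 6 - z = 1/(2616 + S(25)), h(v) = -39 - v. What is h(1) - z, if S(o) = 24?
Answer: -121439/2640 ≈ -46.000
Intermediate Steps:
z = 15839/2640 (z = 6 - 1/(2616 + 24) = 6 - 1/2640 = 15839/2640 ≈ 5.9996)
h(1) - z = (-39 - 1*1) - 1*15839/2640 = (-39 - 1) - 15839/2640 = -40 - 15839/2640 = -121439/2640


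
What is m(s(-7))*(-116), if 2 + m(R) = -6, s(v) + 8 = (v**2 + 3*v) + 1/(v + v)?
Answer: 928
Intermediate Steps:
s(v) = -8 + v**2 + 1/(2*v) + 3*v (s(v) = -8 + ((v**2 + 3*v) + 1/(v + v)) = -8 + ((v**2 + 3*v) + 1/(2*v)) = -8 + (v**2 + 1/(2*v) + 3*v) = -8 + v**2 + 1/(2*v) + 3*v)
m(R) = -8 (m(R) = -2 - 6 = -8)
m(s(-7))*(-116) = -8*(-116) = 928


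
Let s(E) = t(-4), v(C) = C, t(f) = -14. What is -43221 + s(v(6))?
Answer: -43235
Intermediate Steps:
s(E) = -14
-43221 + s(v(6)) = -43221 - 14 = -43235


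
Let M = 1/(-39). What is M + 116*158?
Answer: 714791/39 ≈ 18328.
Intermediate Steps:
M = -1/39 ≈ -0.025641
M + 116*158 = -1/39 + 116*158 = -1/39 + 18328 = 714791/39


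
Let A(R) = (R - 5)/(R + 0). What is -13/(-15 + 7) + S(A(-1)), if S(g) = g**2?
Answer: 301/8 ≈ 37.625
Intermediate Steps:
A(R) = (-5 + R)/R
-13/(-15 + 7) + S(A(-1)) = -13/(-15 + 7) + ((-5 - 1)/(-1))**2 = -13/(-8) + (-1*(-6))**2 = -1/8*(-13) + 6**2 = 13/8 + 36 = 301/8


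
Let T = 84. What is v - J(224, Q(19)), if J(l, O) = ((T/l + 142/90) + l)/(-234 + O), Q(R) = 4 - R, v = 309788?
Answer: 27769477663/89640 ≈ 3.0979e+5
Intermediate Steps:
J(l, O) = (71/45 + l + 84/l)/(-234 + O) (J(l, O) = ((84/l + 142/90) + l)/(-234 + O) = ((84/l + 142*(1/90)) + l)/(-234 + O) = ((84/l + 71/45) + l)/(-234 + O) = ((71/45 + 84/l) + l)/(-234 + O) = (71/45 + l + 84/l)/(-234 + O))
v - J(224, Q(19)) = 309788 - (84 + 224² + (71/45)*224)/(224*(-234 + (4 - 1*19))) = 309788 - (84 + 50176 + 15904/45)/(224*(-234 + (4 - 19))) = 309788 - 2277604/(224*(-234 - 15)*45) = 309788 - 2277604/(224*(-249)*45) = 309788 - (-1)*2277604/(224*249*45) = 309788 - 1*(-81343/89640) = 309788 + 81343/89640 = 27769477663/89640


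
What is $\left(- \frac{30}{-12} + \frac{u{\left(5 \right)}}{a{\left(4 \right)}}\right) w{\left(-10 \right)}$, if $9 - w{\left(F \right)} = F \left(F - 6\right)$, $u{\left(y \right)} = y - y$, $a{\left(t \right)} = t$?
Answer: $- \frac{755}{2} \approx -377.5$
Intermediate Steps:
$u{\left(y \right)} = 0$
$w{\left(F \right)} = 9 - F \left(-6 + F\right)$ ($w{\left(F \right)} = 9 - F \left(F - 6\right) = 9 - F \left(-6 + F\right)$)
$\left(- \frac{30}{-12} + \frac{u{\left(5 \right)}}{a{\left(4 \right)}}\right) w{\left(-10 \right)} = \left(- \frac{30}{-12} + \frac{0}{4}\right) \left(9 - \left(-10\right)^{2} + 6 \left(-10\right)\right) = \left(\left(-30\right) \left(- \frac{1}{12}\right) + 0 \cdot \frac{1}{4}\right) \left(9 - 100 - 60\right) = \left(\frac{5}{2} + 0\right) \left(9 - 100 - 60\right) = \frac{5}{2} \left(-151\right) = - \frac{755}{2}$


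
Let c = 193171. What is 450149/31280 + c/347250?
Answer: 16235662913/1086198000 ≈ 14.947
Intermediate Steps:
450149/31280 + c/347250 = 450149/31280 + 193171/347250 = 16235662913/1086198000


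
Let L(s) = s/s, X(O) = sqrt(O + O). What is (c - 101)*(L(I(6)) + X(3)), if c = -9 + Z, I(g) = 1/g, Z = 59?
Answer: -51 - 51*sqrt(6) ≈ -175.92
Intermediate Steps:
X(O) = sqrt(2)*sqrt(O) (X(O) = sqrt(2*O) = sqrt(2)*sqrt(O))
c = 50 (c = -9 + 59 = 50)
L(s) = 1
(c - 101)*(L(I(6)) + X(3)) = (50 - 101)*(1 + sqrt(2)*sqrt(3)) = -51*(1 + sqrt(6)) = -51 - 51*sqrt(6)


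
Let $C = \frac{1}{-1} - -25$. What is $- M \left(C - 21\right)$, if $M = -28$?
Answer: $84$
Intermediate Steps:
$C = 24$ ($C = -1 + 25 = 24$)
$- M \left(C - 21\right) = \left(-1\right) \left(-28\right) \left(24 - 21\right) = 28 \cdot 3 = 84$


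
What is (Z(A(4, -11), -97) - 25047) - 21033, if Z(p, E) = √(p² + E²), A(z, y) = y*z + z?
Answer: -46080 + √11009 ≈ -45975.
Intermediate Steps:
A(z, y) = z + y*z
Z(p, E) = √(E² + p²)
(Z(A(4, -11), -97) - 25047) - 21033 = (√((-97)² + (4*(1 - 11))²) - 25047) - 21033 = (√(9409 + (4*(-10))²) - 25047) - 21033 = (√(9409 + (-40)²) - 25047) - 21033 = (√(9409 + 1600) - 25047) - 21033 = (√11009 - 25047) - 21033 = (-25047 + √11009) - 21033 = -46080 + √11009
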